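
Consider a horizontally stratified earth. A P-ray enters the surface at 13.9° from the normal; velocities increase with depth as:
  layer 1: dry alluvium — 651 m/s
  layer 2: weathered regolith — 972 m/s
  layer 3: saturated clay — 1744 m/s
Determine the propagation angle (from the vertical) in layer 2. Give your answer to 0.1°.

Ray parameter p = sin 13.9° / 651 = 3.6901e-04 s/m.
sin θ_2 = p·V_2 = 3.6901e-04 × 972 = 0.3587.
θ_2 = arcsin 0.3587 = 21.02°.

21.0°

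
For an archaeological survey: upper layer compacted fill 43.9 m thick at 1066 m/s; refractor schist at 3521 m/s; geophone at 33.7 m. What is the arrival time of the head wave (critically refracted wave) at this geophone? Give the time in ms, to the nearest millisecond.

88 ms

t = x/V₂ + 2h·√(V₂²−V₁²)/(V₁V₂).
√(V₂²−V₁²) = √(3521²−1066²) = 3355.8 m/s; delay term = 2·43.9·3355.8/(1066·3521) = 0.07850 s.
t = 33.7/3521 + 0.07850 = 0.08807 s.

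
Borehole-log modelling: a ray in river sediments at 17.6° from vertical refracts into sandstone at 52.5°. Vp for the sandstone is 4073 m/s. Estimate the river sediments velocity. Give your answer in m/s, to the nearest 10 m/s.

1550 m/s

sin 17.6° = 0.3024; sin 52.5° = 0.7934.
V₁ = V₂·(sin θ₁/sin θ₂) = 4073·(0.3024/0.7934) = 1552.34 m/s.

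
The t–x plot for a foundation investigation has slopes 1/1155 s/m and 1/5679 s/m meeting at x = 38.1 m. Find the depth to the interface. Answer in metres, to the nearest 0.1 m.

x_cross = 2h·√((V₂+V₁)/(V₂−V₁)) → h = x_cross / (2·√((V₂+V₁)/(V₂−V₁))).
√((V₂+V₁)/(V₂−V₁)) = √((5679+1155)/(5679−1155)) = 1.2291.
h = 38.1 / (2·1.2291) = 15.50 m.

15.5 m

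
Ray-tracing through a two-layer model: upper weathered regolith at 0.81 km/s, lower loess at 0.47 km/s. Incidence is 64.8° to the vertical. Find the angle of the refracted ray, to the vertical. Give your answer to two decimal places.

31.67°

Snell's law: sin θ₂ = (V₂/V₁)·sin θ₁ = (0.47/0.81)·sin 64.8° = 0.5250.
θ₂ = sin⁻¹(0.5250) = 31.67° (from vertical).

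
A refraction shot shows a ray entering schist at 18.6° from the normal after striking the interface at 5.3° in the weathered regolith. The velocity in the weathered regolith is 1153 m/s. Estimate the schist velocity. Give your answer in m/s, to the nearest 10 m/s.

sin 5.3° = 0.0924; sin 18.6° = 0.3190.
V₂ = V₁·(sin θ₂/sin θ₁) = 1153·(0.3190/0.0924) = 3981.35 m/s.

3980 m/s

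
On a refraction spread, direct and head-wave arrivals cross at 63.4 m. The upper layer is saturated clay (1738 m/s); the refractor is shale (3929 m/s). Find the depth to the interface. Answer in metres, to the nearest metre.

20 m

x_cross = 2h·√((V₂+V₁)/(V₂−V₁)) → h = x_cross / (2·√((V₂+V₁)/(V₂−V₁))).
√((V₂+V₁)/(V₂−V₁)) = √((3929+1738)/(3929−1738)) = 1.6083.
h = 63.4 / (2·1.6083) = 19.71 m.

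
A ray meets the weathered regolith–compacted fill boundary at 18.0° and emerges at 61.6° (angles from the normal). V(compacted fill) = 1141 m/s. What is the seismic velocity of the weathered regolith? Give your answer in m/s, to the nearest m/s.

401 m/s

Snell's law: sin 18.0°/V₁ = sin 61.6°/V₂.
V₁ = V₂·sin 18.0°/sin 61.6° = 1141 × 0.3513 = 400.83 m/s.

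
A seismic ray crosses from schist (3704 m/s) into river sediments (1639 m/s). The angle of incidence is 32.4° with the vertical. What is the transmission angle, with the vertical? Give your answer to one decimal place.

Snell's law: sin θ₂ = (V₂/V₁)·sin θ₁ = (1639/3704)·sin 32.4° = 0.2371.
θ₂ = sin⁻¹(0.2371) = 13.72° (from vertical).

13.7°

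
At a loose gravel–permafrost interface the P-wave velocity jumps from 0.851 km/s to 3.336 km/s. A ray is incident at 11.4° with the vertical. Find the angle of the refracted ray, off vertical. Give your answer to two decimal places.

50.79°

Snell's law: sin θ₂ = (V₂/V₁)·sin θ₁ = (3.336/0.851)·sin 11.4° = 0.7748.
θ₂ = sin⁻¹(0.7748) = 50.79° (from vertical).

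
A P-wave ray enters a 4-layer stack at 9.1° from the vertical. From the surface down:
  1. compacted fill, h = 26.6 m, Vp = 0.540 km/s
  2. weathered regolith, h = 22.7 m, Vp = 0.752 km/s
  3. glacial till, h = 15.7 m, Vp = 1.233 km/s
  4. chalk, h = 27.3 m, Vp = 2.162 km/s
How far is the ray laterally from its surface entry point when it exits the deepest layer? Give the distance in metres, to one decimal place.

37.8 m

p = sin θ₁/V₁ = sin 9.1°/0.540 = 2.9289e-01 s/km is conserved through the stack.
Layer 1: θ = 9.10°; offset = 26.6·tan 9.10° = 4.261 m.
Layer 2: sin θ = p·0.752 = 0.2202 → θ = 12.72°; offset = 22.7·tan 12.72° = 5.126 m.
Layer 3: sin θ = p·1.233 = 0.3611 → θ = 21.17°; offset = 15.7·tan 21.17° = 6.080 m.
Layer 4: sin θ = p·2.162 = 0.6332 → θ = 39.29°; offset = 27.3·tan 39.29° = 22.335 m.
Summing the layer offsets gives 37.801 m.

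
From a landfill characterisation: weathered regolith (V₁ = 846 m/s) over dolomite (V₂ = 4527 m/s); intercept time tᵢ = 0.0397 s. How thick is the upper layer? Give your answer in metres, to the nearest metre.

17 m

h = tᵢ·V₁·V₂ / (2·√(V₂²−V₁²)).
√(V₂²−V₁²) = √(4527² − 846²) = 4447.2 m/s.
h = 0.0397 s × 846 × 4527 / (2 × 4447.2) = 17.09 m.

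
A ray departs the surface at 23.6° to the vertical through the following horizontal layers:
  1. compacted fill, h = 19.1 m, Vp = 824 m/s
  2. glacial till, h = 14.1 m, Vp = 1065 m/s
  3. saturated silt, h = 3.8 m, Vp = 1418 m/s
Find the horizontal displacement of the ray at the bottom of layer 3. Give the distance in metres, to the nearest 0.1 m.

20.5 m

Apply Snell's law at each interface; in layer i the horizontal offset is hᵢ·tan θᵢ.
Layer 1: θ = 23.60°; offset = 19.1·tan 23.60° = 8.345 m.
Layer 2: sin θ = 1065·sin 23.6°/824 = 0.5174, θ = 31.16°; offset = 14.1·tan 31.16° = 8.526 m.
Layer 3: sin θ = 1418·sin 23.6°/824 = 0.6890, θ = 43.55°; offset = 3.8·tan 43.55° = 3.612 m.
Σ offsets = 20.483 m.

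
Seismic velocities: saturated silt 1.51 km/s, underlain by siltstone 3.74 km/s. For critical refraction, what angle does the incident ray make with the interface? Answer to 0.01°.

66.19°

At critical incidence the refracted ray runs along the interface (θ₂ = 90°), so sin θ_c = V₁/V₂.
θ_c = arcsin(1.51/3.74) = arcsin 0.4037 = 23.81°.
Measured from the interface: 90° − 23.81° = 66.19°.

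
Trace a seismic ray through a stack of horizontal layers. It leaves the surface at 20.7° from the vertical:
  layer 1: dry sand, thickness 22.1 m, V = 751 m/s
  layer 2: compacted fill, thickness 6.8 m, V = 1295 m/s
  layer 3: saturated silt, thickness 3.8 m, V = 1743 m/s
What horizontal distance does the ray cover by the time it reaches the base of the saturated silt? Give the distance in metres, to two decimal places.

Ray parameter p = sin 20.7° / 751 m/s = 4.7067e-04 s/m.
Layer 1: θ = 20.70°; offset = 22.1·tan 20.70° = 8.3509 m.
Layer 2: sin θ = p·1295 = 0.6095 → θ = 37.55°; offset = 6.8·tan 37.55° = 5.2282 m.
Layer 3: sin θ = p·1743 = 0.8204 → θ = 55.12°; offset = 3.8·tan 55.12° = 5.4518 m.
Σ offsets = 19.0309 m.

19.03 m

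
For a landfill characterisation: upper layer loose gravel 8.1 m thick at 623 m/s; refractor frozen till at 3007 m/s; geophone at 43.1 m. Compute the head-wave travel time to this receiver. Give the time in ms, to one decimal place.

t = x/V₂ + 2h·√(V₂²−V₁²)/(V₁V₂).
√(V₂²−V₁²) = √(3007²−623²) = 2941.8 m/s; delay term = 2·8.1·2941.8/(623·3007) = 0.02544 s.
t = 43.1/3007 + 0.02544 = 0.03977 s.

39.8 ms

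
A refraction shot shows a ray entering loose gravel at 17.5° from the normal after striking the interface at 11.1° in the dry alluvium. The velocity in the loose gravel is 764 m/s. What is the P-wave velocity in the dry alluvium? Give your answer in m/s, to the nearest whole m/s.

489 m/s

sin 11.1° = 0.1925; sin 17.5° = 0.3007.
V₁ = V₂·(sin θ₁/sin θ₂) = 764·(0.1925/0.3007) = 489.14 m/s.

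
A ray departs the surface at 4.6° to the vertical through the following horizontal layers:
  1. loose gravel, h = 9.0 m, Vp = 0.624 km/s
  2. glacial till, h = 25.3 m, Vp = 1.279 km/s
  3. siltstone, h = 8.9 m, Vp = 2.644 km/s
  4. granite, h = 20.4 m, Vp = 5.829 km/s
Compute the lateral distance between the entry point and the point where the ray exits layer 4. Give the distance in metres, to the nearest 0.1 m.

Ray parameter p = sin 4.6° / 0.624 km/s = 1.2852e-01 s/km.
Layer 1: θ = 4.60°; offset = 9.0·tan 4.60° = 0.724 m.
Layer 2: sin θ = p·1.279 = 0.1644 → θ = 9.46°; offset = 25.3·tan 9.46° = 4.216 m.
Layer 3: sin θ = p·2.644 = 0.3398 → θ = 19.87°; offset = 8.9·tan 19.87° = 3.216 m.
Layer 4: sin θ = p·5.829 = 0.7492 → θ = 48.52°; offset = 20.4·tan 48.52° = 23.073 m.
Summing the layer offsets gives 31.229 m.

31.2 m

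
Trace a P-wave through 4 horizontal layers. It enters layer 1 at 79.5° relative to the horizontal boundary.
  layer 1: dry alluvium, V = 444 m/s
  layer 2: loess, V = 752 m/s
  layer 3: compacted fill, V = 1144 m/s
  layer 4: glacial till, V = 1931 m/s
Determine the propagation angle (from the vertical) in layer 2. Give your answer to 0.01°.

From the normal: θ₁ = 90° − 79.5° = 10.5°.
Ray parameter p = sin 10.5° / 444 = 4.1044e-04 s/m.
sin θ_2 = p·V_2 = 4.1044e-04 × 752 = 0.3087.
θ_2 = arcsin 0.3087 = 17.98°.

17.98°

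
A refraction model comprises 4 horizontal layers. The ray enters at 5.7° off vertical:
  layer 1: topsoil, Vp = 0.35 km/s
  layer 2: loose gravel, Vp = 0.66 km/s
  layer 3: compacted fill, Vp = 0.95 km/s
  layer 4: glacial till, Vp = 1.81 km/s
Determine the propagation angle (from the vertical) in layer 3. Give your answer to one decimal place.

15.6°

Ray parameter p = sin 5.7° / 0.35 = 2.8377e-01 s/km.
sin θ_3 = p·V_3 = 2.8377e-01 × 0.95 = 0.2696.
θ_3 = arcsin 0.2696 = 15.64°.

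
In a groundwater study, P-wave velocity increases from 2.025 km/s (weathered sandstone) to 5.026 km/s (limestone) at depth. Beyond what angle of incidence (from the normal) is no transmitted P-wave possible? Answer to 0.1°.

23.8°

Critical incidence: sin θ_c = V₁/V₂ = 2.025/5.026 = 0.4029.
θ_c = arcsin 0.4029 = 23.76°.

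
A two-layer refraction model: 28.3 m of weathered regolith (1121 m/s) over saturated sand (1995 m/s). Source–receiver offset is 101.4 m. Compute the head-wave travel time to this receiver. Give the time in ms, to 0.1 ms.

92.6 ms

θ_c = arcsin(V₁/V₂) = arcsin(1121/1995) = 34.19°, cos θ_c = 0.8272.
Intercept time tᵢ = 2h cos θ_c / V₁ = 2·28.3·0.8272/1121 = 0.04177 s.
t = x/V₂ + tᵢ = 101.4/1995 + 0.04177 = 0.09259 s.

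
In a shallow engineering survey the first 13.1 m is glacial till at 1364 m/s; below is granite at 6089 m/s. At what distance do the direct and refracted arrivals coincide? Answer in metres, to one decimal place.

32.9 m

x_cross = 2h·√((V₂+V₁)/(V₂−V₁)).
(V₂+V₁)/(V₂−V₁) = (6089+1364)/(6089−1364) = 1.5774; √ = 1.2559.
x_cross = 2·13.1·1.2559 = 32.91 m.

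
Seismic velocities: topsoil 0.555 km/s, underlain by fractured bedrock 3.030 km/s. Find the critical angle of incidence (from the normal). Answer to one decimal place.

Critical incidence: sin θ_c = V₁/V₂ = 0.555/3.030 = 0.1832.
θ_c = arcsin 0.1832 = 10.55°.

10.6°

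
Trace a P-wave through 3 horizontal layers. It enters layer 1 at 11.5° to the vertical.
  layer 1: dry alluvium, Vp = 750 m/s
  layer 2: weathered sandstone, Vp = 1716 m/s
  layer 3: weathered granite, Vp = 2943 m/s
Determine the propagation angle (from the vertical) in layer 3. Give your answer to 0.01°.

Ray parameter p = sin 11.5° / 750 = 2.6582e-04 s/m.
sin θ_3 = p·V_3 = 2.6582e-04 × 2943 = 0.7823.
θ_3 = 51.47° from the vertical.

51.47°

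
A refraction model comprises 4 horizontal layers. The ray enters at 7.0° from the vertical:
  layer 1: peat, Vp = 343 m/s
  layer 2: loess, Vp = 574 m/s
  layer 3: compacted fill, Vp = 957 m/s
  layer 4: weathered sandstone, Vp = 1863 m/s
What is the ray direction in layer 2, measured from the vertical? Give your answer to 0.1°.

Ray parameter p = sin 7.0° / 343 = 3.5530e-04 s/m.
sin θ_2 = p·V_2 = 3.5530e-04 × 574 = 0.2039.
θ_2 = 11.77° from the vertical.

11.8°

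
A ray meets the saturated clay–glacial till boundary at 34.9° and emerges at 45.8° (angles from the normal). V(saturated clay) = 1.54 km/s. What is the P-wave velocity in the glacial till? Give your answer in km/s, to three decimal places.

1.930 km/s

Snell's law: sin 34.9°/V₁ = sin 45.8°/V₂.
V₂ = V₁·sin 45.8°/sin 34.9° = 1.54 × 1.2530 = 1.930 km/s.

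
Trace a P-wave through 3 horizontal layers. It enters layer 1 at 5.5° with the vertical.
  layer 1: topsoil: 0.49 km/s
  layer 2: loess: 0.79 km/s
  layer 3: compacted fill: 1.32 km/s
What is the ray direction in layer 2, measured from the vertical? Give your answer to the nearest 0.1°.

8.9°

Ray parameter p = sin 5.5° / 0.49 = 1.9560e-01 s/km.
sin θ_2 = p·V_2 = 1.9560e-01 × 0.79 = 0.1545.
θ_2 = arcsin 0.1545 = 8.89°.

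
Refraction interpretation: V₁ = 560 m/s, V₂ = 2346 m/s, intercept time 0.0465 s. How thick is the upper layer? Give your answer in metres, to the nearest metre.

θ_c = arcsin(560/2346) = 13.81°; cos θ_c = 0.9711.
tᵢ = 2h cos θ_c/V₁ ⇒ h = tᵢ·V₁/(2 cos θ_c) = 0.0465·560/(2·0.9711) = 13.41 m.

13 m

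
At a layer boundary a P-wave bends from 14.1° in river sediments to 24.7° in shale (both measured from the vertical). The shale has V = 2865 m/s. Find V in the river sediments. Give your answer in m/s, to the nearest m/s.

1670 m/s

Snell's law: sin 14.1°/V₁ = sin 24.7°/V₂.
V₁ = V₂·sin 14.1°/sin 24.7° = 2865 × 0.5830 = 1670.28 m/s.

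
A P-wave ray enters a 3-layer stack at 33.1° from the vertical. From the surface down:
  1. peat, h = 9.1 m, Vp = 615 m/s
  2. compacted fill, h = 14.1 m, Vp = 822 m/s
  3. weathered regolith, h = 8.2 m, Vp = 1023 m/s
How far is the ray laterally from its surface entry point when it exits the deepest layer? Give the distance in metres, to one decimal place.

p = sin θ₁/V₁ = sin 33.1°/615 = 8.8797e-04 s/m is conserved through the stack.
Layer 1: θ = 33.10°; offset = 9.1·tan 33.10° = 5.932 m.
Layer 2: sin θ = p·822 = 0.7299 → θ = 46.88°; offset = 14.1·tan 46.88° = 15.057 m.
Layer 3: sin θ = p·1023 = 0.9084 → θ = 65.28°; offset = 8.2·tan 65.28° = 17.815 m.
Σ offsets = 38.804 m.

38.8 m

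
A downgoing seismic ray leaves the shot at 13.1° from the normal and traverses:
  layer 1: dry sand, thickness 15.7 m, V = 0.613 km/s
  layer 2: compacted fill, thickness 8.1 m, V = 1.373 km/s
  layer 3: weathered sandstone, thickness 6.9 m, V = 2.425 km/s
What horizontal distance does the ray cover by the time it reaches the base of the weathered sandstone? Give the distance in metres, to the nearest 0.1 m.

22.4 m

Apply Snell's law at each interface; in layer i the horizontal offset is hᵢ·tan θᵢ.
Layer 1: θ = 13.10°; offset = 15.7·tan 13.10° = 3.654 m.
Layer 2: sin θ = 1.373·sin 13.1°/0.613 = 0.5077, θ = 30.51°; offset = 8.1·tan 30.51° = 4.773 m.
Layer 3: sin θ = 2.425·sin 13.1°/0.613 = 0.8966, θ = 63.72°; offset = 6.9·tan 63.72° = 13.972 m.
Σ offsets = 22.398 m.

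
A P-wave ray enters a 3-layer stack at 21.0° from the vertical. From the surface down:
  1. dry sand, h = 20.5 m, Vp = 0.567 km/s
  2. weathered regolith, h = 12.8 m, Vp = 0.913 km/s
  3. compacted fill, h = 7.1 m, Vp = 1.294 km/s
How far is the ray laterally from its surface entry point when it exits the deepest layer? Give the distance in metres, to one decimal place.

27.0 m

Ray parameter p = sin 21.0° / 0.567 km/s = 6.3204e-01 s/km.
Layer 1: θ = 21.00°; offset = 20.5·tan 21.00° = 7.869 m.
Layer 2: sin θ = p·0.913 = 0.5771 → θ = 35.24°; offset = 12.8·tan 35.24° = 9.044 m.
Layer 3: sin θ = p·1.294 = 0.8179 → θ = 54.87°; offset = 7.1·tan 54.87° = 10.092 m.
Σ offsets = 27.005 m.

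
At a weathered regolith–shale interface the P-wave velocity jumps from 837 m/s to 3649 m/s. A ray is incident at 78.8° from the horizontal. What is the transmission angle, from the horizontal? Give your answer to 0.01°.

32.14°

Convert to the normal: θ₁ = 90° − 78.8° = 11.2°.
sin θ₁/V₁ = sin θ₂/V₂ ⇒ sin θ₂ = 3649·sin 11.2°/837 = 3649·0.1942/837 = 0.8468.
θ₂ = arcsin 0.8468 = 57.86° from the normal.
From the interface: 90° − 57.86° = 32.14°.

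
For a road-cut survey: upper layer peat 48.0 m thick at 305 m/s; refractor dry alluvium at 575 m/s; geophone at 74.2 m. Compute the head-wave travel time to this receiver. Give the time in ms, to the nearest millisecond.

θ_c = arcsin(V₁/V₂) = arcsin(305/575) = 32.03°, cos θ_c = 0.8477.
Intercept time tᵢ = 2h cos θ_c / V₁ = 2·48.0·0.8477/305 = 0.26683 s.
t = x/V₂ + tᵢ = 74.2/575 + 0.26683 = 0.39587 s.

396 ms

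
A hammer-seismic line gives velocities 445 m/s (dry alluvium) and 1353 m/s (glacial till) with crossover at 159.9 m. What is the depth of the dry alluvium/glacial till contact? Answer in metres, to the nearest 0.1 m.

h = (x_cross/2)·√((V₂−V₁)/(V₂+V₁)).
(V₂−V₁)/(V₂+V₁) = (1353−445)/(1353+445) = 0.5050; √ = 0.7106.
h = (159.9/2)·0.7106 = 56.82 m.

56.8 m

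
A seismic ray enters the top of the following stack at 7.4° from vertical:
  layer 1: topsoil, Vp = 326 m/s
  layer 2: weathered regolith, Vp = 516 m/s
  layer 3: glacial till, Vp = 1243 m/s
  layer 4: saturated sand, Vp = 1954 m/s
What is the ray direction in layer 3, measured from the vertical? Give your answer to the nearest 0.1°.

29.4°

Ray parameter p = sin 7.4° / 326 = 3.9508e-04 s/m.
sin θ_3 = p·V_3 = 3.9508e-04 × 1243 = 0.4911.
θ_3 = 29.41° from the vertical.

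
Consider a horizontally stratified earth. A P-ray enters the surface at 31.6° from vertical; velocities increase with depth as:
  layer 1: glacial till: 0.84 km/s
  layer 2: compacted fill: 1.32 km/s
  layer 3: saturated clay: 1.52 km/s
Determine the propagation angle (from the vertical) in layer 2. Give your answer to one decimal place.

Ray parameter p = sin 31.6° / 0.84 = 6.2379e-01 s/km.
sin θ_2 = p·V_2 = 6.2379e-01 × 1.32 = 0.8234.
θ_2 = arcsin 0.8234 = 55.43°.

55.4°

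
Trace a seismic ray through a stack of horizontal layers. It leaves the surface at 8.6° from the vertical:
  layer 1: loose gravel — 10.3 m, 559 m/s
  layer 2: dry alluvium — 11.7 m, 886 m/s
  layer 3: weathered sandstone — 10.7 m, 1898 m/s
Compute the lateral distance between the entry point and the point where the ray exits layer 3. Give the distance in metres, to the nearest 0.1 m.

Apply Snell's law at each interface; in layer i the horizontal offset is hᵢ·tan θᵢ.
Layer 1: θ = 8.60°; offset = 10.3·tan 8.60° = 1.558 m.
Layer 2: sin θ = 886·sin 8.6°/559 = 0.2370, θ = 13.71°; offset = 11.7·tan 13.71° = 2.854 m.
Layer 3: sin θ = 1898·sin 8.6°/559 = 0.5077, θ = 30.51°; offset = 10.7·tan 30.51° = 6.306 m.
Summing the layer offsets gives 10.718 m.

10.7 m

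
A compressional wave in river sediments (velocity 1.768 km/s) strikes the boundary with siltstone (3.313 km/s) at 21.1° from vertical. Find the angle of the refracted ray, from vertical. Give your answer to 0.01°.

42.42°

sin θ₁/V₁ = sin θ₂/V₂ ⇒ sin θ₂ = 3.313·sin 21.1°/1.768 = 3.313·0.3600/1.768 = 0.6746.
θ₂ = sin⁻¹(0.6746) = 42.42° (from vertical).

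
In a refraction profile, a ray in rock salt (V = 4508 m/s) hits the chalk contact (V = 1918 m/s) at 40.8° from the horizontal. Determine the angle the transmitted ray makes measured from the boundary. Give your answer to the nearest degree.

71°

Convert to the normal: θ₁ = 90° − 40.8° = 49.2°.
sin θ₁/V₁ = sin θ₂/V₂ ⇒ sin θ₂ = 1918·sin 49.2°/4508 = 1918·0.7570/4508 = 0.3221.
θ₂ = arcsin 0.3221 = 18.79° from the normal.
From the interface: 90° − 18.79° = 71.21°.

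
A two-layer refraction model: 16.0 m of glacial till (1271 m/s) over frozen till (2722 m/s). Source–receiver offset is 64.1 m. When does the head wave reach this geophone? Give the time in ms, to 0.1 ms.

t = x/V₂ + 2h·√(V₂²−V₁²)/(V₁V₂).
√(V₂²−V₁²) = √(2722²−1271²) = 2407.0 m/s; delay term = 2·16.0·2407.0/(1271·2722) = 0.02226 s.
t = 64.1/2722 + 0.02226 = 0.04581 s.

45.8 ms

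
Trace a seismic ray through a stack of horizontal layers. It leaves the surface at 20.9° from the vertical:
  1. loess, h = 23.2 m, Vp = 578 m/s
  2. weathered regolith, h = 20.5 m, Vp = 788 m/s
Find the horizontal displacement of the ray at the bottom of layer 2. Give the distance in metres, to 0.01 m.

p = sin θ₁/V₁ = sin 20.9°/578 = 6.1719e-04 s/m is conserved through the stack.
Layer 1: θ = 20.90°; offset = 23.2·tan 20.90° = 8.8592 m.
Layer 2: sin θ = p·788 = 0.4863 → θ = 29.10°; offset = 20.5·tan 29.10° = 11.4106 m.
Total horizontal offset = 20.2698 m.

20.27 m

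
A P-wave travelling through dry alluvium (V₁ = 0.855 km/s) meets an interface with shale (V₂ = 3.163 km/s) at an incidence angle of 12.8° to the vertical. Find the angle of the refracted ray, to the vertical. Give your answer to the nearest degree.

55°

Snell's law: sin θ₂ = (V₂/V₁)·sin θ₁ = (3.163/0.855)·sin 12.8° = 0.8196.
θ₂ = arcsin 0.8196 = 55.04° from the normal.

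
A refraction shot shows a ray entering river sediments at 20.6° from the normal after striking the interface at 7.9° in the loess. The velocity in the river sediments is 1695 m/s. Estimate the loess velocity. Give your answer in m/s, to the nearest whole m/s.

662 m/s

Snell's law: sin 7.9°/V₁ = sin 20.6°/V₂.
V₁ = V₂·sin 7.9°/sin 20.6° = 1695 × 0.3906 = 662.14 m/s.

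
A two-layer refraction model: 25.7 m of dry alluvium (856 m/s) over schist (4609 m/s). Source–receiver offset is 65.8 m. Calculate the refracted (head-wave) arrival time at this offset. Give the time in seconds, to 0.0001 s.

t = x/V₂ + 2h·√(V₂²−V₁²)/(V₁V₂).
√(V₂²−V₁²) = √(4609²−856²) = 4528.8 m/s; delay term = 2·25.7·4528.8/(856·4609) = 0.05900 s.
t = 65.8/4609 + 0.05900 = 0.07328 s.

0.0733 s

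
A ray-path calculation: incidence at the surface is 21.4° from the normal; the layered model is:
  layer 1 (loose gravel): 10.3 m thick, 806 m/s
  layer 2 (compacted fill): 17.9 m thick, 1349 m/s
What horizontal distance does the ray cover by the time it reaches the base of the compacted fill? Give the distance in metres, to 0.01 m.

Apply Snell's law at each interface; in layer i the horizontal offset is hᵢ·tan θᵢ.
Layer 1: θ = 21.40°; offset = 10.3·tan 21.40° = 4.0365 m.
Layer 2: sin θ = 1349·sin 21.4°/806 = 0.6107, θ = 37.64°; offset = 17.9·tan 37.64° = 13.8046 m.
Summing the layer offsets gives 17.8411 m.

17.84 m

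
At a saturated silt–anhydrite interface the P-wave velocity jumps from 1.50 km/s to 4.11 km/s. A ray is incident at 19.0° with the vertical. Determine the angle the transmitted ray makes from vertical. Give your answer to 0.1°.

63.1°

sin θ₁/V₁ = sin θ₂/V₂ ⇒ sin θ₂ = 4.11·sin 19.0°/1.50 = 4.11·0.3256/1.50 = 0.8921.
θ₂ = sin⁻¹(0.8921) = 63.13° (from vertical).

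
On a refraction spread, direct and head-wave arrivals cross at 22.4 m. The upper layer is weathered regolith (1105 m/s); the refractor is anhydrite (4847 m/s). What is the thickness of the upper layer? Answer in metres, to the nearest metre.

h = (x_cross/2)·√((V₂−V₁)/(V₂+V₁)).
(V₂−V₁)/(V₂+V₁) = (4847−1105)/(4847+1105) = 0.6287; √ = 0.7929.
h = (22.4/2)·0.7929 = 8.88 m.

9 m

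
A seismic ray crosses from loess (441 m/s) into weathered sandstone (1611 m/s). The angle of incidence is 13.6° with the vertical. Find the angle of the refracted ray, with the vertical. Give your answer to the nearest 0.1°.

sin θ₁/V₁ = sin θ₂/V₂ ⇒ sin θ₂ = 1611·sin 13.6°/441 = 1611·0.2351/441 = 0.8590.
θ₂ = sin⁻¹(0.8590) = 59.20° (from vertical).

59.2°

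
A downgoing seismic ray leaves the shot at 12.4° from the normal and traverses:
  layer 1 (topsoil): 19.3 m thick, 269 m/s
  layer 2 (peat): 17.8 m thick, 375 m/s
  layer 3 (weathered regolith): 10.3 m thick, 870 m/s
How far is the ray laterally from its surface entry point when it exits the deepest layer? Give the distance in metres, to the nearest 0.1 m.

Apply Snell's law at each interface; in layer i the horizontal offset is hᵢ·tan θᵢ.
Layer 1: θ = 12.40°; offset = 19.3·tan 12.40° = 4.243 m.
Layer 2: sin θ = 375·sin 12.4°/269 = 0.2994, θ = 17.42°; offset = 17.8·tan 17.42° = 5.585 m.
Layer 3: sin θ = 870·sin 12.4°/269 = 0.6945, θ = 43.99°; offset = 10.3·tan 43.99° = 9.942 m.
Summing the layer offsets gives 19.770 m.

19.8 m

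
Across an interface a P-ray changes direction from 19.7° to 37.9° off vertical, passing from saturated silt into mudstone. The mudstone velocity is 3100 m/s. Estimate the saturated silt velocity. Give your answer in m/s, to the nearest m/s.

1701 m/s

sin 19.7° = 0.3371; sin 37.9° = 0.6143.
V₁ = V₂·(sin θ₁/sin θ₂) = 3100·(0.3371/0.6143) = 1701.16 m/s.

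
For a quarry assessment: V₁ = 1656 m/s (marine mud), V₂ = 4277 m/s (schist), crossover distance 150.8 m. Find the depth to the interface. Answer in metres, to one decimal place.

h = (x_cross/2)·√((V₂−V₁)/(V₂+V₁)).
(V₂−V₁)/(V₂+V₁) = (4277−1656)/(4277+1656) = 0.4418; √ = 0.6647.
h = (150.8/2)·0.6647 = 50.11 m.

50.1 m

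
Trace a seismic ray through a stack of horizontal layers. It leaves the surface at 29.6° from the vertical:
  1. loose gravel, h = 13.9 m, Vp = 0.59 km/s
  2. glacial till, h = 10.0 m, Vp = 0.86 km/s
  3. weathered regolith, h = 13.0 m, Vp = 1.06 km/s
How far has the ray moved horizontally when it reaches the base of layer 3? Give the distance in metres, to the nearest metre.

Apply Snell's law at each interface; in layer i the horizontal offset is hᵢ·tan θᵢ.
Layer 1: θ = 29.60°; offset = 13.9·tan 29.60° = 7.896 m.
Layer 2: sin θ = 0.86·sin 29.6°/0.59 = 0.7200, θ = 46.05°; offset = 10.0·tan 46.05° = 10.375 m.
Layer 3: sin θ = 1.06·sin 29.6°/0.59 = 0.8874, θ = 62.55°; offset = 13.0·tan 62.55° = 25.027 m.
Total horizontal offset = 43.298 m.

43 m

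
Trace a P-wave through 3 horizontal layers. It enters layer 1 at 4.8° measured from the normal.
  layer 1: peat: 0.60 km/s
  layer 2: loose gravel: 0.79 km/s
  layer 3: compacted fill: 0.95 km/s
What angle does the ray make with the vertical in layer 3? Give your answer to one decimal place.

7.6°

Snell's law across each interface conserves sin θ / V, so sin θ_3 = V_3·sin θ₁/V₁.
sin θ_3 = 0.95 × sin 4.8° / 0.60 = 0.1325.
θ_3 = arcsin 0.1325 = 7.61°.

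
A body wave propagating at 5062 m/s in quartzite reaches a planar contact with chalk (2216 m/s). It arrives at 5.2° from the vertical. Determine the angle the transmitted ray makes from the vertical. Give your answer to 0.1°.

Snell's law: sin θ₂ = (V₂/V₁)·sin θ₁ = (2216/5062)·sin 5.2° = 0.0397.
θ₂ = sin⁻¹(0.0397) = 2.27° (from vertical).

2.3°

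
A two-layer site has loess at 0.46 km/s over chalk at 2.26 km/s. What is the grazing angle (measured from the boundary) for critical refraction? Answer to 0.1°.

At critical incidence the refracted ray runs along the interface (θ₂ = 90°), so sin θ_c = V₁/V₂.
θ_c = arcsin(0.46/2.26) = arcsin 0.2035 = 11.74°.
Measured from the interface: 90° − 11.74° = 78.26°.

78.3°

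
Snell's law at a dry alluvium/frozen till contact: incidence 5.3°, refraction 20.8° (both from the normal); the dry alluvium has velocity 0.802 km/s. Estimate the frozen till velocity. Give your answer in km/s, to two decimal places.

3.08 km/s

Snell's law: sin 5.3°/V₁ = sin 20.8°/V₂.
V₂ = V₁·sin 20.8°/sin 5.3° = 0.802 × 3.8444 = 3.08 km/s.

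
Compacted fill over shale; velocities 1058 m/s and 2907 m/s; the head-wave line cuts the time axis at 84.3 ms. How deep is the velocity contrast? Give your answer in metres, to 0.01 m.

θ_c = arcsin(1058/2907) = 21.34°; cos θ_c = 0.9314.
tᵢ = 2h cos θ_c/V₁ ⇒ h = tᵢ·V₁/(2 cos θ_c) = 0.0843·1058/(2·0.9314) = 47.88 m.

47.88 m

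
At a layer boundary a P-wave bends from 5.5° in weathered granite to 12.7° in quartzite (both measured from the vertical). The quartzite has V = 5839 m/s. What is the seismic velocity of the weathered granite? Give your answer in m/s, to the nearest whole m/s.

sin 5.5° = 0.0958; sin 12.7° = 0.2198.
V₁ = V₂·(sin θ₁/sin θ₂) = 5839·(0.0958/0.2198) = 2545.61 m/s.

2546 m/s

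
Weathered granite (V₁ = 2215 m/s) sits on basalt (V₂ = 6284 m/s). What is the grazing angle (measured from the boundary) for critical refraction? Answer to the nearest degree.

69°

Critical incidence: sin θ_c = V₁/V₂ = 2215/6284 = 0.3525.
θ_c = arcsin 0.3525 = 20.64°.
Measured from the interface: 90° − 20.64° = 69.36°.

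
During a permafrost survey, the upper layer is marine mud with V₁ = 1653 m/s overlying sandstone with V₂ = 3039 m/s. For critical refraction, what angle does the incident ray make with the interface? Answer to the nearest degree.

57°

At critical incidence the refracted ray runs along the interface (θ₂ = 90°), so sin θ_c = V₁/V₂.
θ_c = arcsin(1653/3039) = arcsin 0.5439 = 32.95°.
Measured from the interface: 90° − 32.95° = 57.05°.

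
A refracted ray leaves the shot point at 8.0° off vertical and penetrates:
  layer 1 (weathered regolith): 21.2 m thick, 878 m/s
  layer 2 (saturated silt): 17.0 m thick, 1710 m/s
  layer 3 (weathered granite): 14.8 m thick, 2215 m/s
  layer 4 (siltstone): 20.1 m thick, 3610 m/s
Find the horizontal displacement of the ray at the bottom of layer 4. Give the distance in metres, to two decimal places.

27.34 m

Ray parameter p = sin 8.0° / 878 m/s = 1.5851e-04 s/m.
Layer 1: θ = 8.00°; offset = 21.2·tan 8.00° = 2.9795 m.
Layer 2: sin θ = p·1710 = 0.2711 → θ = 15.73°; offset = 17.0·tan 15.73° = 4.7871 m.
Layer 3: sin θ = p·2215 = 0.3511 → θ = 20.55°; offset = 14.8·tan 20.55° = 5.5496 m.
Layer 4: sin θ = p·3610 = 0.5722 → θ = 34.91°; offset = 20.1·tan 34.91° = 14.0249 m.
Total horizontal offset = 27.3411 m.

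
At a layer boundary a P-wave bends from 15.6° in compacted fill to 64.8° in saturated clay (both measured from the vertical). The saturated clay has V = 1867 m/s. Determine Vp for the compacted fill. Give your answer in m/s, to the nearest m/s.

Snell's law: sin 15.6°/V₁ = sin 64.8°/V₂.
V₁ = V₂·sin 15.6°/sin 64.8° = 1867 × 0.2972 = 554.88 m/s.

555 m/s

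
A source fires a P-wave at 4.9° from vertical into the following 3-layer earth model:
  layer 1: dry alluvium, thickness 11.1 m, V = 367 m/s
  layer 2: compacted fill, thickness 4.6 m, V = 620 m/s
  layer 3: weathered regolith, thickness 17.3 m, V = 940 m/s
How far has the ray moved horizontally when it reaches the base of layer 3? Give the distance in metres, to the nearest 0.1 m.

5.5 m

Apply Snell's law at each interface; in layer i the horizontal offset is hᵢ·tan θᵢ.
Layer 1: θ = 4.90°; offset = 11.1·tan 4.90° = 0.952 m.
Layer 2: sin θ = 620·sin 4.9°/367 = 0.1443, θ = 8.30°; offset = 4.6·tan 8.30° = 0.671 m.
Layer 3: sin θ = 940·sin 4.9°/367 = 0.2188, θ = 12.64°; offset = 17.3·tan 12.64° = 3.879 m.
Total horizontal offset = 5.501 m.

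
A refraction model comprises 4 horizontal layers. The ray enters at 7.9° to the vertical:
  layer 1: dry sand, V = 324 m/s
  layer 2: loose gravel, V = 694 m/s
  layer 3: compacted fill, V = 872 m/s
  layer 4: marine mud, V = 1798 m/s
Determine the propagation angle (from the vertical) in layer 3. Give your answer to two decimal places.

21.71°

Snell's law across each interface conserves sin θ / V, so sin θ_3 = V_3·sin θ₁/V₁.
sin θ_3 = 872 × sin 7.9° / 324 = 0.3699.
θ_3 = 21.71° from the vertical.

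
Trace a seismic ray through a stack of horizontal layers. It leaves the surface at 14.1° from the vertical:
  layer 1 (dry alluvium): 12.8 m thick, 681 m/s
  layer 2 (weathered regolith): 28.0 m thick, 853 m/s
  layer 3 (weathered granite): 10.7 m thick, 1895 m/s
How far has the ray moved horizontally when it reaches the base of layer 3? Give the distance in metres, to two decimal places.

p = sin θ₁/V₁ = sin 14.1°/681 = 3.5773e-04 s/m is conserved through the stack.
Layer 1: θ = 14.10°; offset = 12.8·tan 14.10° = 3.2151 m.
Layer 2: sin θ = p·853 = 0.3051 → θ = 17.77°; offset = 28.0·tan 17.77° = 8.9720 m.
Layer 3: sin θ = p·1895 = 0.6779 → θ = 42.68°; offset = 10.7·tan 42.68° = 9.8667 m.
Σ offsets = 22.0538 m.

22.05 m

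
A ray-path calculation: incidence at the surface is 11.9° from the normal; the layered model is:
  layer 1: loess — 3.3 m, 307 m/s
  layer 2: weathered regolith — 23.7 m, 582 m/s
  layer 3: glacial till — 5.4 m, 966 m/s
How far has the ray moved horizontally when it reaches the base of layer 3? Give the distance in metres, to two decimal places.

p = sin θ₁/V₁ = sin 11.9°/307 = 6.7167e-04 s/m is conserved through the stack.
Layer 1: θ = 11.90°; offset = 3.3·tan 11.90° = 0.6954 m.
Layer 2: sin θ = p·582 = 0.3909 → θ = 23.01°; offset = 23.7·tan 23.01° = 10.0656 m.
Layer 3: sin θ = p·966 = 0.6488 → θ = 40.45°; offset = 5.4·tan 40.45° = 4.6046 m.
Σ offsets = 15.3656 m.

15.37 m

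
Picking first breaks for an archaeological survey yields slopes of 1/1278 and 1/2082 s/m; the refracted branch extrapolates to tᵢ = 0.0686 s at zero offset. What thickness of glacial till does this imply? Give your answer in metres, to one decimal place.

55.5 m

h = tᵢ·V₁·V₂ / (2·√(V₂²−V₁²)).
√(V₂²−V₁²) = √(2082² − 1278²) = 1643.6 m/s.
h = 0.0686 s × 1278 × 2082 / (2 × 1643.6) = 55.53 m.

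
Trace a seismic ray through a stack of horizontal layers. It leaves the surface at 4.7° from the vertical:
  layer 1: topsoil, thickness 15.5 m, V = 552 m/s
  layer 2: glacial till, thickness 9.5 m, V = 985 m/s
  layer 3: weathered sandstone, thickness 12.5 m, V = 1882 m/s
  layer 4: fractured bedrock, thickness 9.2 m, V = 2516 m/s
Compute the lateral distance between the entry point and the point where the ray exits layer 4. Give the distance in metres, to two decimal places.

10.02 m

Ray parameter p = sin 4.7° / 552 m/s = 1.4844e-04 s/m.
Layer 1: θ = 4.70°; offset = 15.5·tan 4.70° = 1.2743 m.
Layer 2: sin θ = p·985 = 0.1462 → θ = 8.41°; offset = 9.5·tan 8.41° = 1.4041 m.
Layer 3: sin θ = p·1882 = 0.2794 → θ = 16.22°; offset = 12.5·tan 16.22° = 3.6368 m.
Layer 4: sin θ = p·2516 = 0.3735 → θ = 21.93°; offset = 9.2·tan 21.93° = 3.7040 m.
Σ offsets = 10.0192 m.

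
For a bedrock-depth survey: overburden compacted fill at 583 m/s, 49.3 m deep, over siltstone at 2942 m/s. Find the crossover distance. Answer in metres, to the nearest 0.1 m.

120.5 m

x_cross = 2h·√((V₂+V₁)/(V₂−V₁)).
(V₂+V₁)/(V₂−V₁) = (2942+583)/(2942−583) = 1.4943; √ = 1.2224.
x_cross = 2·49.3·1.2224 = 120.53 m.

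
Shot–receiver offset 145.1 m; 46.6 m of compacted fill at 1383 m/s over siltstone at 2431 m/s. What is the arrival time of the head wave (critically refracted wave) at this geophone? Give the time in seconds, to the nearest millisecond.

0.115 s

θ_c = arcsin(V₁/V₂) = arcsin(1383/2431) = 34.67°, cos θ_c = 0.8224.
Intercept time tᵢ = 2h cos θ_c / V₁ = 2·46.6·0.8224/1383 = 0.05542 s.
t = x/V₂ + tᵢ = 145.1/2431 + 0.05542 = 0.11511 s.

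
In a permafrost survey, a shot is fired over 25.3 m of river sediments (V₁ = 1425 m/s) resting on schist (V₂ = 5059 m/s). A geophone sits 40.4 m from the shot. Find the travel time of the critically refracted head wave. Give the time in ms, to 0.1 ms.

t = x/V₂ + 2h·√(V₂²−V₁²)/(V₁V₂).
√(V₂²−V₁²) = √(5059²−1425²) = 4854.2 m/s; delay term = 2·25.3·4854.2/(1425·5059) = 0.03407 s.
t = 40.4/5059 + 0.03407 = 0.04206 s.

42.1 ms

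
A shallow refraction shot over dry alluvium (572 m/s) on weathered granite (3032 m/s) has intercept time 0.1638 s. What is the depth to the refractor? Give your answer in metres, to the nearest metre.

48 m

θ_c = arcsin(572/3032) = 10.87°; cos θ_c = 0.9820.
tᵢ = 2h cos θ_c/V₁ ⇒ h = tᵢ·V₁/(2 cos θ_c) = 0.1638·572/(2·0.9820) = 47.70 m.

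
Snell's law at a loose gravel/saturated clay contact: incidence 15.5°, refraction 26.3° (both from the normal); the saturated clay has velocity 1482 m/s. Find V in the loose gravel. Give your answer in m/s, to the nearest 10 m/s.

890 m/s

sin 15.5° = 0.2672; sin 26.3° = 0.4431.
V₁ = V₂·(sin θ₁/sin θ₂) = 1482·(0.2672/0.4431) = 893.87 m/s.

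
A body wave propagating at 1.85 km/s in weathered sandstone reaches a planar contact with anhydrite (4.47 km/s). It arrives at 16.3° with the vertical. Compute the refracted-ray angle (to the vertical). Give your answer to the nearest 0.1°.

sin θ₁/V₁ = sin θ₂/V₂ ⇒ sin θ₂ = 4.47·sin 16.3°/1.85 = 4.47·0.2807/1.85 = 0.6782.
θ₂ = sin⁻¹(0.6782) = 42.70° (from vertical).

42.7°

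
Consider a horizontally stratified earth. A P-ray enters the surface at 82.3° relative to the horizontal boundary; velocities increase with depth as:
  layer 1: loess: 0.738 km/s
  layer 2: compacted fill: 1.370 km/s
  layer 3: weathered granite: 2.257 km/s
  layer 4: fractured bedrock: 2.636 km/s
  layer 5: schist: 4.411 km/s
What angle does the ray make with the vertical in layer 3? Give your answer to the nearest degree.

From the normal: θ₁ = 90° − 82.3° = 7.7°.
Ray parameter p = sin 7.7° / 0.738 = 1.8155e-01 s/km.
sin θ_3 = p·V_3 = 1.8155e-01 × 2.257 = 0.4098.
θ_3 = arcsin 0.4098 = 24.19°.

24°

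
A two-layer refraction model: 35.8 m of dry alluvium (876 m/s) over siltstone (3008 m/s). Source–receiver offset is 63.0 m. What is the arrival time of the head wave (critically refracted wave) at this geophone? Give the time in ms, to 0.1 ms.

θ_c = arcsin(V₁/V₂) = arcsin(876/3008) = 16.93°, cos θ_c = 0.9567.
Intercept time tᵢ = 2h cos θ_c / V₁ = 2·35.8·0.9567/876 = 0.07819 s.
t = x/V₂ + tᵢ = 63.0/3008 + 0.07819 = 0.09914 s.

99.1 ms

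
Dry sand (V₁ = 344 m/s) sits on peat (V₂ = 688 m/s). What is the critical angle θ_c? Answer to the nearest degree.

At critical incidence the refracted ray runs along the interface (θ₂ = 90°), so sin θ_c = V₁/V₂.
θ_c = arcsin(344/688) = arcsin 0.5000 = 30.00°.

30°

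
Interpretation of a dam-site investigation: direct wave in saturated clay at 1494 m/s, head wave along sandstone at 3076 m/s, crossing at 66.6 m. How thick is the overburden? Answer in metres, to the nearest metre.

x_cross = 2h·√((V₂+V₁)/(V₂−V₁)) → h = x_cross / (2·√((V₂+V₁)/(V₂−V₁))).
√((V₂+V₁)/(V₂−V₁)) = √((3076+1494)/(3076−1494)) = 1.6996.
h = 66.6 / (2·1.6996) = 19.59 m.

20 m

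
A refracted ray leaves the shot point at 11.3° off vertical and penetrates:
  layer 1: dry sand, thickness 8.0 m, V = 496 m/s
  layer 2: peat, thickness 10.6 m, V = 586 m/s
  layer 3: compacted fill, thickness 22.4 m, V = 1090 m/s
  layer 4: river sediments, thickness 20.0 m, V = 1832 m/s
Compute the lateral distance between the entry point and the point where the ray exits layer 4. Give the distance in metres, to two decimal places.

35.78 m

Ray parameter p = sin 11.3° / 496 m/s = 3.9505e-04 s/m.
Layer 1: θ = 11.30°; offset = 8.0·tan 11.30° = 1.5986 m.
Layer 2: sin θ = p·586 = 0.2315 → θ = 13.39°; offset = 10.6·tan 13.39° = 2.5224 m.
Layer 3: sin θ = p·1090 = 0.4306 → θ = 25.51°; offset = 22.4·tan 25.51° = 10.6872 m.
Layer 4: sin θ = p·1832 = 0.7237 → θ = 46.36°; offset = 20.0·tan 46.36° = 20.9756 m.
Summing the layer offsets gives 35.7837 m.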